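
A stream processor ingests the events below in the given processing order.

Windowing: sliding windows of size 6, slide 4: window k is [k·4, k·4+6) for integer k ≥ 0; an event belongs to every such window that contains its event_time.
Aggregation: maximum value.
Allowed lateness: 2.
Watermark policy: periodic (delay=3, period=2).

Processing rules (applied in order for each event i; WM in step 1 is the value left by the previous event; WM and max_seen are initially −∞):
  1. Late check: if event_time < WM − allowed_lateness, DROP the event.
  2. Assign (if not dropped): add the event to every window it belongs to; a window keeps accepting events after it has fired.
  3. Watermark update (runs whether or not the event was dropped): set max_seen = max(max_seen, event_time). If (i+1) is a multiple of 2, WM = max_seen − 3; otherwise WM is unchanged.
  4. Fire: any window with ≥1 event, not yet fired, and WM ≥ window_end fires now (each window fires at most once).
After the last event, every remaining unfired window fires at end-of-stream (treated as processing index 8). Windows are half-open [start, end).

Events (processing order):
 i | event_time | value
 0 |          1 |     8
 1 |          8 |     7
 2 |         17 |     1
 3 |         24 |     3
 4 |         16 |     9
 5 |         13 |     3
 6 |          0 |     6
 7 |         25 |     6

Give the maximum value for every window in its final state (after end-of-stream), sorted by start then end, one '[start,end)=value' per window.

[0,6)=8 [4,10)=7 [8,14)=7 [12,18)=1 [16,22)=1 [20,26)=6 [24,30)=6

i=0 t=1 v=8: → [0,6); WM=−∞
i=1 t=8 v=7: → [8,14),[4,10); WM=5
i=2 t=17 v=1: → [16,22),[12,18); WM=5
i=3 t=24 v=3: → [24,30),[20,26); WM=21; [0,6) fires=8 [4,10) fires=7 [8,14) fires=7 [12,18) fires=1
i=4 t=16 v=9: DROP (t<21-2); WM=21
i=5 t=13 v=3: DROP (t<21-2); WM=21
i=6 t=0 v=6: DROP (t<21-2); WM=21
i=7 t=25 v=6: → [24,30),[20,26); WM=22; [16,22) fires=1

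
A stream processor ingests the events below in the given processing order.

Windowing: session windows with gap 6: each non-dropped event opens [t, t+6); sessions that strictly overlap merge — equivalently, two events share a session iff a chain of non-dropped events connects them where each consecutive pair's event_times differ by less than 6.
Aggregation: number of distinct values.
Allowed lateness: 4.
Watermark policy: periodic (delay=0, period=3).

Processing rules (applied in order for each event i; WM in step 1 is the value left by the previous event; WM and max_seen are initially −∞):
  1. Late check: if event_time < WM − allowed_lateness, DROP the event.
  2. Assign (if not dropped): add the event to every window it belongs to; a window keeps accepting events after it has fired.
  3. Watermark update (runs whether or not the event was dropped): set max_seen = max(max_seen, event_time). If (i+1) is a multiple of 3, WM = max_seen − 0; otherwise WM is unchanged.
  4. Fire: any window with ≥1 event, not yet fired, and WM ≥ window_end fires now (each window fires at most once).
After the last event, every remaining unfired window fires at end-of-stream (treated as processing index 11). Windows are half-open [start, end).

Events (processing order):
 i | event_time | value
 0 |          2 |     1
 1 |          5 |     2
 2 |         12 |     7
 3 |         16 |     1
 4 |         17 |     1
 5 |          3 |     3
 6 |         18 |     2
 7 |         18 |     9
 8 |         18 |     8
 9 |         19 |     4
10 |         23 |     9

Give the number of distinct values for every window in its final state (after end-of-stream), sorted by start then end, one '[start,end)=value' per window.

i=0 t=2 v=1: → [2,8); WM=−∞
i=1 t=5 v=2: → [2,11); WM=−∞
i=2 t=12 v=7: → [12,18); WM=12
i=3 t=16 v=1: → [12,22); WM=12
i=4 t=17 v=1: → [12,23); WM=12
i=5 t=3 v=3: DROP (t<12-4); WM=17
i=6 t=18 v=2: → [12,24); WM=17
i=7 t=18 v=9: → [12,24); WM=17
i=8 t=18 v=8: → [12,24); WM=18
i=9 t=19 v=4: → [12,25); WM=18
i=10 t=23 v=9: → [12,29); WM=18

[2,11)=2 [12,29)=6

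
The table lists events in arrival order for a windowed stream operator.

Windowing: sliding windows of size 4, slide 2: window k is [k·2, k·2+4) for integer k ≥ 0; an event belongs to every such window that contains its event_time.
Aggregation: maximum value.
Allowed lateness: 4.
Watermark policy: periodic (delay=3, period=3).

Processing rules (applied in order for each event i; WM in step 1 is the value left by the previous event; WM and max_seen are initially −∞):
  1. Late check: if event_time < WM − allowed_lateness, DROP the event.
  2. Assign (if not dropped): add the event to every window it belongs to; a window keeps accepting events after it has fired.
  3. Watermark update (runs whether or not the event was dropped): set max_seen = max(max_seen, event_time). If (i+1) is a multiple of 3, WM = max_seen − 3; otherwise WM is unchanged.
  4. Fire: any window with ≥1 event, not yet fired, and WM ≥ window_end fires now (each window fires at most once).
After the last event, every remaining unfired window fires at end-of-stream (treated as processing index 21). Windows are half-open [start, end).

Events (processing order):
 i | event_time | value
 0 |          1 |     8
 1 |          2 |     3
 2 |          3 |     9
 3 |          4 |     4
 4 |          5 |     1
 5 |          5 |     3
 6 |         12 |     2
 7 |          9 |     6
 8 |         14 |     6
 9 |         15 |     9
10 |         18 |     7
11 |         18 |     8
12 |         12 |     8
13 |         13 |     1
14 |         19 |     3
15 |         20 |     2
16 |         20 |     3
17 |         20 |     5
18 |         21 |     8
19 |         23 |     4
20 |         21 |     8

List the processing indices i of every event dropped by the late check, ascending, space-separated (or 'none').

i=0 t=1 v=8: → [0,4); WM=−∞
i=1 t=2 v=3: → [2,6),[0,4); WM=−∞
i=2 t=3 v=9: → [2,6),[0,4); WM=0
i=3 t=4 v=4: → [4,8),[2,6); WM=0
i=4 t=5 v=1: → [4,8),[2,6); WM=0
i=5 t=5 v=3: → [4,8),[2,6); WM=2
i=6 t=12 v=2: → [12,16),[10,14); WM=2
i=7 t=9 v=6: → [8,12),[6,10); WM=2
i=8 t=14 v=6: → [14,18),[12,16); WM=11; [0,4) fires=9 [2,6) fires=9 [4,8) fires=4 [6,10) fires=6
i=9 t=15 v=9: → [14,18),[12,16); WM=11
i=10 t=18 v=7: → [18,22),[16,20); WM=11
i=11 t=18 v=8: → [18,22),[16,20); WM=15; [8,12) fires=6 [10,14) fires=2
i=12 t=12 v=8: → [12,16),[10,14); WM=15
i=13 t=13 v=1: → [12,16),[10,14); WM=15
i=14 t=19 v=3: → [18,22),[16,20); WM=16; [12,16) fires=9
i=15 t=20 v=2: → [20,24),[18,22); WM=16
i=16 t=20 v=3: → [20,24),[18,22); WM=16
i=17 t=20 v=5: → [20,24),[18,22); WM=17
i=18 t=21 v=8: → [20,24),[18,22); WM=17
i=19 t=23 v=4: → [22,26),[20,24); WM=17
i=20 t=21 v=8: → [20,24),[18,22); WM=20; [14,18) fires=9 [16,20) fires=8

none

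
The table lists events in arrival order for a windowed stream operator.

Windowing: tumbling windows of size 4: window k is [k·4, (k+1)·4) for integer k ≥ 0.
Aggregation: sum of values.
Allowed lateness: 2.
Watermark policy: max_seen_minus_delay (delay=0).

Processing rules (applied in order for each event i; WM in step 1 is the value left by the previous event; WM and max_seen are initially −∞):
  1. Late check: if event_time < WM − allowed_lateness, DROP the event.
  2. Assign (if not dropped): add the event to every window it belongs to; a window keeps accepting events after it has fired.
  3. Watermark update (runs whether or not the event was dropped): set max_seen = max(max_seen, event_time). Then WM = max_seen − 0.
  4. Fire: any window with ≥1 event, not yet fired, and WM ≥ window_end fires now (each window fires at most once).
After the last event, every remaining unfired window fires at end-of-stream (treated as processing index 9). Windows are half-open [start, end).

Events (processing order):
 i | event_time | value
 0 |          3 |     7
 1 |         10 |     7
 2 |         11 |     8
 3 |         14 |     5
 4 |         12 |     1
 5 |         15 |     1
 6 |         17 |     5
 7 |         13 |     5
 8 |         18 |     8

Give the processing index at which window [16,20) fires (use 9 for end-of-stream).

i=0 t=3 v=7: → [0,4); WM=3
i=1 t=10 v=7: → [8,12); WM=10; [0,4) fires=7
i=2 t=11 v=8: → [8,12); WM=11
i=3 t=14 v=5: → [12,16); WM=14; [8,12) fires=15
i=4 t=12 v=1: → [12,16); WM=14
i=5 t=15 v=1: → [12,16); WM=15
i=6 t=17 v=5: → [16,20); WM=17; [12,16) fires=7
i=7 t=13 v=5: DROP (t<17-2); WM=17
i=8 t=18 v=8: → [16,20); WM=18

9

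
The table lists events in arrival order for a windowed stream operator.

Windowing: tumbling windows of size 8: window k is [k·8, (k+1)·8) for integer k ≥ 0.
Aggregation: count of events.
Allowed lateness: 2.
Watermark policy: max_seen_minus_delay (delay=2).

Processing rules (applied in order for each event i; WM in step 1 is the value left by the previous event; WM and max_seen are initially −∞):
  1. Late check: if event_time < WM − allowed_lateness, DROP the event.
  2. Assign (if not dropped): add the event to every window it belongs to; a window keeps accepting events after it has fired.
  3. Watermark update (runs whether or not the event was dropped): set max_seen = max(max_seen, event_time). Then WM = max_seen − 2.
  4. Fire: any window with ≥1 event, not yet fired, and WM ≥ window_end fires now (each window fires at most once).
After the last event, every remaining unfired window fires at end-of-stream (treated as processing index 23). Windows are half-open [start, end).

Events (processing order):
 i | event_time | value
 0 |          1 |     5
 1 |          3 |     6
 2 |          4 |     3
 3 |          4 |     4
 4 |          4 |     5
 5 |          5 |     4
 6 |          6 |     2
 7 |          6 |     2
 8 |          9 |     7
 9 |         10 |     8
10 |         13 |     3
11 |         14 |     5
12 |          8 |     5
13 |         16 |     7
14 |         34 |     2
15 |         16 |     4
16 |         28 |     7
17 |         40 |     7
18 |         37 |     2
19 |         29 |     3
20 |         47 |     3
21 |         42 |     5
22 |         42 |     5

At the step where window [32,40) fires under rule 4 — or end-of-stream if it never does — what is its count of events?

i=0 t=1 v=5: → [0,8); WM=-1
i=1 t=3 v=6: → [0,8); WM=1
i=2 t=4 v=3: → [0,8); WM=2
i=3 t=4 v=4: → [0,8); WM=2
i=4 t=4 v=5: → [0,8); WM=2
i=5 t=5 v=4: → [0,8); WM=3
i=6 t=6 v=2: → [0,8); WM=4
i=7 t=6 v=2: → [0,8); WM=4
i=8 t=9 v=7: → [8,16); WM=7
i=9 t=10 v=8: → [8,16); WM=8; [0,8) fires=8
i=10 t=13 v=3: → [8,16); WM=11
i=11 t=14 v=5: → [8,16); WM=12
i=12 t=8 v=5: DROP (t<12-2); WM=12
i=13 t=16 v=7: → [16,24); WM=14
i=14 t=34 v=2: → [32,40); WM=32; [8,16) fires=4 [16,24) fires=1
i=15 t=16 v=4: DROP (t<32-2); WM=32
i=16 t=28 v=7: DROP (t<32-2); WM=32
i=17 t=40 v=7: → [40,48); WM=38
i=18 t=37 v=2: → [32,40); WM=38
i=19 t=29 v=3: DROP (t<38-2); WM=38
i=20 t=47 v=3: → [40,48); WM=45; [32,40) fires=2
i=21 t=42 v=5: DROP (t<45-2); WM=45
i=22 t=42 v=5: DROP (t<45-2); WM=45

2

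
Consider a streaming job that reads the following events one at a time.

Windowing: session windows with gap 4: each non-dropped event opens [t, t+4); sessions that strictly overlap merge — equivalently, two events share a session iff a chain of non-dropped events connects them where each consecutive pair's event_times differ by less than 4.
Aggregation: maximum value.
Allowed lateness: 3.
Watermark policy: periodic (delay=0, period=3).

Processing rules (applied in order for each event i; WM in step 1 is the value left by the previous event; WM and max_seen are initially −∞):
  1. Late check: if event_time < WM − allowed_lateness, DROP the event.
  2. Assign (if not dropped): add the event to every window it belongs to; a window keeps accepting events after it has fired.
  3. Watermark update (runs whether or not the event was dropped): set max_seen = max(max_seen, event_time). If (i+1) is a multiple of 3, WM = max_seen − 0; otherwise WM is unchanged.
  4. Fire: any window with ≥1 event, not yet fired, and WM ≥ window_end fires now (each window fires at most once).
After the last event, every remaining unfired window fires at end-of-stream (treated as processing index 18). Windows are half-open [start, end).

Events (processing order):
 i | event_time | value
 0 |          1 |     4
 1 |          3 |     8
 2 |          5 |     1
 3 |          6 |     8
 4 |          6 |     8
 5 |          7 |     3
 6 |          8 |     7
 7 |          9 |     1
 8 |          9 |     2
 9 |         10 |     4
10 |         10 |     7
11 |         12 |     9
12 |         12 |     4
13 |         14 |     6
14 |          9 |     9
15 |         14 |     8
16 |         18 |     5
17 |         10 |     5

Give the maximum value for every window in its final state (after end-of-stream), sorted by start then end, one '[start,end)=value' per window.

i=0 t=1 v=4: → [1,5); WM=−∞
i=1 t=3 v=8: → [1,7); WM=−∞
i=2 t=5 v=1: → [1,9); WM=5
i=3 t=6 v=8: → [1,10); WM=5
i=4 t=6 v=8: → [1,10); WM=5
i=5 t=7 v=3: → [1,11); WM=7
i=6 t=8 v=7: → [1,12); WM=7
i=7 t=9 v=1: → [1,13); WM=7
i=8 t=9 v=2: → [1,13); WM=9
i=9 t=10 v=4: → [1,14); WM=9
i=10 t=10 v=7: → [1,14); WM=9
i=11 t=12 v=9: → [1,16); WM=12
i=12 t=12 v=4: → [1,16); WM=12
i=13 t=14 v=6: → [1,18); WM=12
i=14 t=9 v=9: → [1,18); WM=14
i=15 t=14 v=8: → [1,18); WM=14
i=16 t=18 v=5: → [18,22); WM=14
i=17 t=10 v=5: DROP (t<14-3); WM=18

[1,18)=9 [18,22)=5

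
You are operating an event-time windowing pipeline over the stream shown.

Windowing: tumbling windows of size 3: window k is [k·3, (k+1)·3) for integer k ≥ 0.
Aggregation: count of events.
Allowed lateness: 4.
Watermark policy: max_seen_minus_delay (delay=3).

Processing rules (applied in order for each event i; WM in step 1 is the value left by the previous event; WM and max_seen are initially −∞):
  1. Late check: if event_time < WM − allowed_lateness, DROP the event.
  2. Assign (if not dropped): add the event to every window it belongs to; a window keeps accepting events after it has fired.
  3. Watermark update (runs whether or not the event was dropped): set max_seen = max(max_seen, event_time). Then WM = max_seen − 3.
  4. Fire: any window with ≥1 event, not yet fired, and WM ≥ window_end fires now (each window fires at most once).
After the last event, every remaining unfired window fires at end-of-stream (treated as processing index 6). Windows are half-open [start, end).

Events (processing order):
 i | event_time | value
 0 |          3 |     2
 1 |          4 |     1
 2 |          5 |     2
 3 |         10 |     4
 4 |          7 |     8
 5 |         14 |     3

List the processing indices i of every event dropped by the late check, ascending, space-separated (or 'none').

i=0 t=3 v=2: → [3,6); WM=0
i=1 t=4 v=1: → [3,6); WM=1
i=2 t=5 v=2: → [3,6); WM=2
i=3 t=10 v=4: → [9,12); WM=7; [3,6) fires=3
i=4 t=7 v=8: → [6,9); WM=7
i=5 t=14 v=3: → [12,15); WM=11; [6,9) fires=1

none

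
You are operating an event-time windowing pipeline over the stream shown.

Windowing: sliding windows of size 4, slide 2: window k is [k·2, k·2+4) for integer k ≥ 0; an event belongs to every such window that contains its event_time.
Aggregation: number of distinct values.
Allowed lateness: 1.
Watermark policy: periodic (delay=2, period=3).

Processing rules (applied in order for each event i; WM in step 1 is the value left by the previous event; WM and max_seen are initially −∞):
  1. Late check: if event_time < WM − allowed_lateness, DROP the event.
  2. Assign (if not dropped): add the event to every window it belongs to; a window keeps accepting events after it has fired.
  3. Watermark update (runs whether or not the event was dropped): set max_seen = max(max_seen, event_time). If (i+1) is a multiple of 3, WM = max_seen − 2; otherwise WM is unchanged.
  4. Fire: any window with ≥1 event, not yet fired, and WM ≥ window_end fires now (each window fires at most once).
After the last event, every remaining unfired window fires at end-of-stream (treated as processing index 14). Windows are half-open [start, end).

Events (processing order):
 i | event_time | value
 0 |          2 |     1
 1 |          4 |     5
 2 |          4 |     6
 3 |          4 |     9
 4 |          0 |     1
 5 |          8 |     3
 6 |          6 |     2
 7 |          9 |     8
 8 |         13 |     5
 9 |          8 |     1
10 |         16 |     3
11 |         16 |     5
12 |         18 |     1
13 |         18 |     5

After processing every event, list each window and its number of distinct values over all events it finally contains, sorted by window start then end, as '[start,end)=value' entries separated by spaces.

[0,4)=1 [2,6)=4 [4,8)=4 [6,10)=3 [8,12)=2 [10,14)=1 [12,16)=1 [14,18)=2 [16,20)=3 [18,22)=2

i=0 t=2 v=1: → [2,6),[0,4); WM=−∞
i=1 t=4 v=5: → [4,8),[2,6); WM=−∞
i=2 t=4 v=6: → [4,8),[2,6); WM=2
i=3 t=4 v=9: → [4,8),[2,6); WM=2
i=4 t=0 v=1: DROP (t<2-1); WM=2
i=5 t=8 v=3: → [8,12),[6,10); WM=6; [0,4) fires=1 [2,6) fires=4
i=6 t=6 v=2: → [6,10),[4,8); WM=6
i=7 t=9 v=8: → [8,12),[6,10); WM=6
i=8 t=13 v=5: → [12,16),[10,14); WM=11; [4,8) fires=4 [6,10) fires=3
i=9 t=8 v=1: DROP (t<11-1); WM=11
i=10 t=16 v=3: → [16,20),[14,18); WM=11
i=11 t=16 v=5: → [16,20),[14,18); WM=14; [8,12) fires=2 [10,14) fires=1
i=12 t=18 v=1: → [18,22),[16,20); WM=14
i=13 t=18 v=5: → [18,22),[16,20); WM=14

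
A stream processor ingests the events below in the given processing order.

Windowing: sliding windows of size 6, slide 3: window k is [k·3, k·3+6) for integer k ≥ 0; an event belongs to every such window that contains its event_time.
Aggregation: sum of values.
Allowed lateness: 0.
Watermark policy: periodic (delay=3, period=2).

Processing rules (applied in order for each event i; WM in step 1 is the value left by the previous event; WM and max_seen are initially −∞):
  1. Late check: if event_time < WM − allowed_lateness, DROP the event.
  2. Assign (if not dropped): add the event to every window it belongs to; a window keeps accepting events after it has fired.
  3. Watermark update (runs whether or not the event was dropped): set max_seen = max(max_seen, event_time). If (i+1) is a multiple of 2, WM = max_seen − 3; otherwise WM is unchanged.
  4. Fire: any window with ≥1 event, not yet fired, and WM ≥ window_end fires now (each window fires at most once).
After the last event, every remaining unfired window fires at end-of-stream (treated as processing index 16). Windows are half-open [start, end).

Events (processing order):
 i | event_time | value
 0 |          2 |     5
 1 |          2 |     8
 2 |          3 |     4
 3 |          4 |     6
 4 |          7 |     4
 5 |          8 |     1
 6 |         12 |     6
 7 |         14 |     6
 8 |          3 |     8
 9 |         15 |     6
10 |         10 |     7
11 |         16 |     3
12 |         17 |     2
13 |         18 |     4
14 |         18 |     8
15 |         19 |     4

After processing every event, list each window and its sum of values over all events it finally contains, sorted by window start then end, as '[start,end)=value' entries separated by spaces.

[0,6)=23 [3,9)=15 [6,12)=5 [9,15)=12 [12,18)=23 [15,21)=27 [18,24)=16

i=0 t=2 v=5: → [0,6); WM=−∞
i=1 t=2 v=8: → [0,6); WM=-1
i=2 t=3 v=4: → [3,9),[0,6); WM=-1
i=3 t=4 v=6: → [3,9),[0,6); WM=1
i=4 t=7 v=4: → [6,12),[3,9); WM=1
i=5 t=8 v=1: → [6,12),[3,9); WM=5
i=6 t=12 v=6: → [12,18),[9,15); WM=5
i=7 t=14 v=6: → [12,18),[9,15); WM=11; [0,6) fires=23 [3,9) fires=15
i=8 t=3 v=8: DROP (t<11-0); WM=11
i=9 t=15 v=6: → [15,21),[12,18); WM=12; [6,12) fires=5
i=10 t=10 v=7: DROP (t<12-0); WM=12
i=11 t=16 v=3: → [15,21),[12,18); WM=13
i=12 t=17 v=2: → [15,21),[12,18); WM=13
i=13 t=18 v=4: → [18,24),[15,21); WM=15; [9,15) fires=12
i=14 t=18 v=8: → [18,24),[15,21); WM=15
i=15 t=19 v=4: → [18,24),[15,21); WM=16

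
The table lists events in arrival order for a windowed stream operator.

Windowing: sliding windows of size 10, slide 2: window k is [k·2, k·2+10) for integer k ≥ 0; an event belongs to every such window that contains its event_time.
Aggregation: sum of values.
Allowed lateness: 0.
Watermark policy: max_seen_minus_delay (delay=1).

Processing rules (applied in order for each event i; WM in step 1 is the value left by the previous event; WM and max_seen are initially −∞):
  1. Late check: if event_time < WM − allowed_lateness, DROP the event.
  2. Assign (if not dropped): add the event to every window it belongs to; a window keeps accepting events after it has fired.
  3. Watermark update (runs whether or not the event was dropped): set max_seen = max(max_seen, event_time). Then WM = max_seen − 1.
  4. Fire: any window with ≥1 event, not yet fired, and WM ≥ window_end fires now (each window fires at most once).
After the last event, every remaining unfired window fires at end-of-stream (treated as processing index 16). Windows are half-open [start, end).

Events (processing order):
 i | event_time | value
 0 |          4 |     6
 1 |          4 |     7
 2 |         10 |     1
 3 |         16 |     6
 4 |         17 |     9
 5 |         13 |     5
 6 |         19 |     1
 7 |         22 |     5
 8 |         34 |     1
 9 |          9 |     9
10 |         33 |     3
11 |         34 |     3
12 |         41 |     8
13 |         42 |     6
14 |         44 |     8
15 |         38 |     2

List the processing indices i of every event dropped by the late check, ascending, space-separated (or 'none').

5 9 15

i=0 t=4 v=6: → [4,14),[2,12),[0,10); WM=3
i=1 t=4 v=7: → [4,14),[2,12),[0,10); WM=3
i=2 t=10 v=1: → [10,20),[8,18),[6,16),[4,14),[2,12); WM=9
i=3 t=16 v=6: → [16,26),[14,24),[12,22),[10,20),[8,18); WM=15; [0,10) fires=13 [2,12) fires=14 [4,14) fires=14
i=4 t=17 v=9: → [16,26),[14,24),[12,22),[10,20),[8,18); WM=16; [6,16) fires=1
i=5 t=13 v=5: DROP (t<16-0); WM=16
i=6 t=19 v=1: → [18,28),[16,26),[14,24),[12,22),[10,20); WM=18; [8,18) fires=16
i=7 t=22 v=5: → [22,32),[20,30),[18,28),[16,26),[14,24); WM=21; [10,20) fires=17
i=8 t=34 v=1: → [34,44),[32,42),[30,40),[28,38),[26,36); WM=33; [12,22) fires=16 [14,24) fires=21 [16,26) fires=21 [18,28) fires=6 [20,30) fires=5 [22,32) fires=5
i=9 t=9 v=9: DROP (t<33-0); WM=33
i=10 t=33 v=3: → [32,42),[30,40),[28,38),[26,36),[24,34); WM=33
i=11 t=34 v=3: → [34,44),[32,42),[30,40),[28,38),[26,36); WM=33
i=12 t=41 v=8: → [40,50),[38,48),[36,46),[34,44),[32,42); WM=40; [24,34) fires=3 [26,36) fires=7 [28,38) fires=7 [30,40) fires=7
i=13 t=42 v=6: → [42,52),[40,50),[38,48),[36,46),[34,44); WM=41
i=14 t=44 v=8: → [44,54),[42,52),[40,50),[38,48),[36,46); WM=43; [32,42) fires=15
i=15 t=38 v=2: DROP (t<43-0); WM=43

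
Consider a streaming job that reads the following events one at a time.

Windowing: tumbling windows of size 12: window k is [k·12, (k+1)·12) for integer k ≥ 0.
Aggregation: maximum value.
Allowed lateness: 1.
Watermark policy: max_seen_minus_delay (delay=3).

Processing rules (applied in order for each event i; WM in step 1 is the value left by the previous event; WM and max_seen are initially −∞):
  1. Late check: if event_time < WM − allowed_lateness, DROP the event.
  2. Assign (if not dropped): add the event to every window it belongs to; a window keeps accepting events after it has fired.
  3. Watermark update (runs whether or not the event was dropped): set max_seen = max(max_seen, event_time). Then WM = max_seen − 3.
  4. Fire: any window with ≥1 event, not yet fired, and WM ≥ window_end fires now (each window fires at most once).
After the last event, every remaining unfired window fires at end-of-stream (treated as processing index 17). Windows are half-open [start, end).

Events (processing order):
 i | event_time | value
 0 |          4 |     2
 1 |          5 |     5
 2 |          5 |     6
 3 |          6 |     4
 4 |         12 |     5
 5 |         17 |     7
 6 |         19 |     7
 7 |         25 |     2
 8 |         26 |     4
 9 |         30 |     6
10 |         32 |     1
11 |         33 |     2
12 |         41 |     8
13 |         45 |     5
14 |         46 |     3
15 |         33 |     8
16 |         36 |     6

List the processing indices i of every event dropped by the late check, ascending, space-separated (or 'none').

i=0 t=4 v=2: → [0,12); WM=1
i=1 t=5 v=5: → [0,12); WM=2
i=2 t=5 v=6: → [0,12); WM=2
i=3 t=6 v=4: → [0,12); WM=3
i=4 t=12 v=5: → [12,24); WM=9
i=5 t=17 v=7: → [12,24); WM=14; [0,12) fires=6
i=6 t=19 v=7: → [12,24); WM=16
i=7 t=25 v=2: → [24,36); WM=22
i=8 t=26 v=4: → [24,36); WM=23
i=9 t=30 v=6: → [24,36); WM=27; [12,24) fires=7
i=10 t=32 v=1: → [24,36); WM=29
i=11 t=33 v=2: → [24,36); WM=30
i=12 t=41 v=8: → [36,48); WM=38; [24,36) fires=6
i=13 t=45 v=5: → [36,48); WM=42
i=14 t=46 v=3: → [36,48); WM=43
i=15 t=33 v=8: DROP (t<43-1); WM=43
i=16 t=36 v=6: DROP (t<43-1); WM=43

15 16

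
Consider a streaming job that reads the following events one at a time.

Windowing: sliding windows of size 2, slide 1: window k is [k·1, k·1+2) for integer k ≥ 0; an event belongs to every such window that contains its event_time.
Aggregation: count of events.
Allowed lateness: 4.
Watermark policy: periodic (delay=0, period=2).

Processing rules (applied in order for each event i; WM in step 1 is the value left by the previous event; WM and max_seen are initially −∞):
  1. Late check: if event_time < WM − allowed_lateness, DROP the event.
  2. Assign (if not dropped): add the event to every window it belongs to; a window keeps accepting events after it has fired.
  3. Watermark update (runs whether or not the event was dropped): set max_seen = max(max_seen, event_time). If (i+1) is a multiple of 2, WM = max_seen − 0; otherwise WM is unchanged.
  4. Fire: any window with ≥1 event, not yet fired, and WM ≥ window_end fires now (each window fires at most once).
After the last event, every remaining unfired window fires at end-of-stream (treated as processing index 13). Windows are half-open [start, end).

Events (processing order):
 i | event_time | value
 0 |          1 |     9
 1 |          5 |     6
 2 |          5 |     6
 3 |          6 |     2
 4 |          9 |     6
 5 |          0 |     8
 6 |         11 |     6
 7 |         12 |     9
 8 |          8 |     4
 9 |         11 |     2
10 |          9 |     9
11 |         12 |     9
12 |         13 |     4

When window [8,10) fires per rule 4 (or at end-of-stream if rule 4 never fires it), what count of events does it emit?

i=0 t=1 v=9: → [1,3),[0,2); WM=−∞
i=1 t=5 v=6: → [5,7),[4,6); WM=5; [0,2) fires=1 [1,3) fires=1
i=2 t=5 v=6: → [5,7),[4,6); WM=5
i=3 t=6 v=2: → [6,8),[5,7); WM=6; [4,6) fires=2
i=4 t=9 v=6: → [9,11),[8,10); WM=6
i=5 t=0 v=8: DROP (t<6-4); WM=9; [5,7) fires=3 [6,8) fires=1
i=6 t=11 v=6: → [11,13),[10,12); WM=9
i=7 t=12 v=9: → [12,14),[11,13); WM=12; [8,10) fires=1 [9,11) fires=1 [10,12) fires=1
i=8 t=8 v=4: → [8,10),[7,9); WM=12; [7,9) fires=1
i=9 t=11 v=2: → [11,13),[10,12); WM=12
i=10 t=9 v=9: → [9,11),[8,10); WM=12
i=11 t=12 v=9: → [12,14),[11,13); WM=12
i=12 t=13 v=4: → [13,15),[12,14); WM=12

1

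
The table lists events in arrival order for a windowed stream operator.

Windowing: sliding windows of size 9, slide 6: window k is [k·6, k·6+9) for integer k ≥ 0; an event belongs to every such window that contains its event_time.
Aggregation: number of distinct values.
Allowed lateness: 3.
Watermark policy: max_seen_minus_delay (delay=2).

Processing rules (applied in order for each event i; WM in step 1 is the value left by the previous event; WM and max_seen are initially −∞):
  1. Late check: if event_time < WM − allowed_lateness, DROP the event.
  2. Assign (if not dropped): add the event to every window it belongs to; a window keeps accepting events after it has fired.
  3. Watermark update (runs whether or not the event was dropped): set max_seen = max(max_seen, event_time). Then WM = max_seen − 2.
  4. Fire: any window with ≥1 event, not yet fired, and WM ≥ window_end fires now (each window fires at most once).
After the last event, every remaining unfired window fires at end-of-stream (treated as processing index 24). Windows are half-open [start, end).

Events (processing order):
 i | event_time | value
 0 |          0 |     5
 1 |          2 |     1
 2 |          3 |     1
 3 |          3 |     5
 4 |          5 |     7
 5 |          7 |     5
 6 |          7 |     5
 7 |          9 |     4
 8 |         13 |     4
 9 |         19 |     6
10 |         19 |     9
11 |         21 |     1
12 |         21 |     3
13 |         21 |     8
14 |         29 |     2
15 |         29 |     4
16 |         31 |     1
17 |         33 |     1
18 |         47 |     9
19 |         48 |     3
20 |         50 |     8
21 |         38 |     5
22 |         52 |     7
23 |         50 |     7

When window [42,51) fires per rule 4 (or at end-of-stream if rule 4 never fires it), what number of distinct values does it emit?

i=0 t=0 v=5: → [0,9); WM=-2
i=1 t=2 v=1: → [0,9); WM=0
i=2 t=3 v=1: → [0,9); WM=1
i=3 t=3 v=5: → [0,9); WM=1
i=4 t=5 v=7: → [0,9); WM=3
i=5 t=7 v=5: → [6,15),[0,9); WM=5
i=6 t=7 v=5: → [6,15),[0,9); WM=5
i=7 t=9 v=4: → [6,15); WM=7
i=8 t=13 v=4: → [12,21),[6,15); WM=11; [0,9) fires=3
i=9 t=19 v=6: → [18,27),[12,21); WM=17; [6,15) fires=2
i=10 t=19 v=9: → [18,27),[12,21); WM=17
i=11 t=21 v=1: → [18,27); WM=19
i=12 t=21 v=3: → [18,27); WM=19
i=13 t=21 v=8: → [18,27); WM=19
i=14 t=29 v=2: → [24,33); WM=27; [12,21) fires=3 [18,27) fires=5
i=15 t=29 v=4: → [24,33); WM=27
i=16 t=31 v=1: → [30,39),[24,33); WM=29
i=17 t=33 v=1: → [30,39); WM=31
i=18 t=47 v=9: → [42,51); WM=45; [24,33) fires=3 [30,39) fires=1
i=19 t=48 v=3: → [48,57),[42,51); WM=46
i=20 t=50 v=8: → [48,57),[42,51); WM=48
i=21 t=38 v=5: DROP (t<48-3); WM=48
i=22 t=52 v=7: → [48,57); WM=50
i=23 t=50 v=7: → [48,57),[42,51); WM=50

4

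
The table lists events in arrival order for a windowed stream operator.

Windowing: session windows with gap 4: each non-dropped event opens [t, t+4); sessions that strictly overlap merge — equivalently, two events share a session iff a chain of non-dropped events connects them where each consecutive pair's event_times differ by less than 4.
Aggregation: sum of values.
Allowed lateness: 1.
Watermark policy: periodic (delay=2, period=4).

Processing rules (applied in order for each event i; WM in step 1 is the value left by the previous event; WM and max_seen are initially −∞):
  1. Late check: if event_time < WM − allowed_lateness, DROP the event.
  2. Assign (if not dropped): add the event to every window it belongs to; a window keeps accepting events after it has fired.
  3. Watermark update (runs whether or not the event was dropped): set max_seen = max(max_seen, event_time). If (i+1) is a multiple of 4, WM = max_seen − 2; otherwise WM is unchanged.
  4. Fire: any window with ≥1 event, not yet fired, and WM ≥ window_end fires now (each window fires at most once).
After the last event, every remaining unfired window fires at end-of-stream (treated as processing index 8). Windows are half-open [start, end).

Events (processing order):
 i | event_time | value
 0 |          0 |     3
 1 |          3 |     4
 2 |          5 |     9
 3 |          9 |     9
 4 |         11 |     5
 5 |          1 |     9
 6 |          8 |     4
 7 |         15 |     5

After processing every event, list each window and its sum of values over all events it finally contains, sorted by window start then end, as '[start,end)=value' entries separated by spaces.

i=0 t=0 v=3: → [0,4); WM=−∞
i=1 t=3 v=4: → [0,7); WM=−∞
i=2 t=5 v=9: → [0,9); WM=−∞
i=3 t=9 v=9: → [9,13); WM=7
i=4 t=11 v=5: → [9,15); WM=7
i=5 t=1 v=9: DROP (t<7-1); WM=7
i=6 t=8 v=4: → [0,15); WM=7
i=7 t=15 v=5: → [15,19); WM=13

[0,15)=34 [15,19)=5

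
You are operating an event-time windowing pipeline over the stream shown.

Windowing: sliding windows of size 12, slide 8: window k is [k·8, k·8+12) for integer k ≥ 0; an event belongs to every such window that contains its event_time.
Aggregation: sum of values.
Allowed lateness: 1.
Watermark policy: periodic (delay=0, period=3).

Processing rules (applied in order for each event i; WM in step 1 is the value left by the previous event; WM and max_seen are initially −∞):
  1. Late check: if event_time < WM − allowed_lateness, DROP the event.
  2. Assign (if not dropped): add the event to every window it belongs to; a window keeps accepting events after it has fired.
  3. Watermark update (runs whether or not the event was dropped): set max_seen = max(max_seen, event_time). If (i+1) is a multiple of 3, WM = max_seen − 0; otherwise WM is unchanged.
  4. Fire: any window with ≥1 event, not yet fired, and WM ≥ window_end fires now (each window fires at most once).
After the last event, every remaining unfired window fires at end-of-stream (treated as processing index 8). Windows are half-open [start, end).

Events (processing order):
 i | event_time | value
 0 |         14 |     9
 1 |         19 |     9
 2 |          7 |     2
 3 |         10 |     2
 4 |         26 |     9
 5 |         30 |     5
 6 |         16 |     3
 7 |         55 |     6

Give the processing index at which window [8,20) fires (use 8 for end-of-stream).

i=0 t=14 v=9: → [8,20); WM=−∞
i=1 t=19 v=9: → [16,28),[8,20); WM=−∞
i=2 t=7 v=2: → [0,12); WM=19; [0,12) fires=2
i=3 t=10 v=2: DROP (t<19-1); WM=19
i=4 t=26 v=9: → [24,36),[16,28); WM=19
i=5 t=30 v=5: → [24,36); WM=30; [8,20) fires=18 [16,28) fires=18
i=6 t=16 v=3: DROP (t<30-1); WM=30
i=7 t=55 v=6: → [48,60); WM=30

5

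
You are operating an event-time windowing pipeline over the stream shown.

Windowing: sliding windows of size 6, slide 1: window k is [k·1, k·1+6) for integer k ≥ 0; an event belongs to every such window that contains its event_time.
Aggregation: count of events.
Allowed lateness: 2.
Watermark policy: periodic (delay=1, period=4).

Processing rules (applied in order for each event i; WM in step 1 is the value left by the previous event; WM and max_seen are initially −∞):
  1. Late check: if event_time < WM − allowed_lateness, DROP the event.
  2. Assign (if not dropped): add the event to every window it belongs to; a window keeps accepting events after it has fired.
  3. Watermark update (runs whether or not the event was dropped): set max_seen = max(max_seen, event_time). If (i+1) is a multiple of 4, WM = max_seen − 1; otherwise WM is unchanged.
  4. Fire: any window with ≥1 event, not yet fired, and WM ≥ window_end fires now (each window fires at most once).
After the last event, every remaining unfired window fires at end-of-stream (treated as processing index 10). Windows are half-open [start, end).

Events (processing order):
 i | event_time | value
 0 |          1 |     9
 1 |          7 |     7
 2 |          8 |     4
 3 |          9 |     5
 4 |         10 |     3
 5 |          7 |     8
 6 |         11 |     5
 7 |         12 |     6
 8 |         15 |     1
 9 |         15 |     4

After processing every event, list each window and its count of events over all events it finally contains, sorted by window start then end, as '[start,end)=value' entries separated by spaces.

[0,6)=1 [1,7)=1 [2,8)=2 [3,9)=3 [4,10)=4 [5,11)=5 [6,12)=6 [7,13)=7 [8,14)=5 [9,15)=4 [10,16)=5 [11,17)=4 [12,18)=3 [13,19)=2 [14,20)=2 [15,21)=2

i=0 t=1 v=9: → [1,7),[0,6); WM=−∞
i=1 t=7 v=7: → [7,13),[6,12),[5,11),[4,10),[3,9),[2,8); WM=−∞
i=2 t=8 v=4: → [8,14),[7,13),[6,12),[5,11),[4,10),[3,9); WM=−∞
i=3 t=9 v=5: → [9,15),[8,14),[7,13),[6,12),[5,11),[4,10); WM=8; [0,6) fires=1 [1,7) fires=1 [2,8) fires=1
i=4 t=10 v=3: → [10,16),[9,15),[8,14),[7,13),[6,12),[5,11); WM=8
i=5 t=7 v=8: → [7,13),[6,12),[5,11),[4,10),[3,9),[2,8); WM=8
i=6 t=11 v=5: → [11,17),[10,16),[9,15),[8,14),[7,13),[6,12); WM=8
i=7 t=12 v=6: → [12,18),[11,17),[10,16),[9,15),[8,14),[7,13); WM=11; [3,9) fires=3 [4,10) fires=4 [5,11) fires=5
i=8 t=15 v=1: → [15,21),[14,20),[13,19),[12,18),[11,17),[10,16); WM=11
i=9 t=15 v=4: → [15,21),[14,20),[13,19),[12,18),[11,17),[10,16); WM=11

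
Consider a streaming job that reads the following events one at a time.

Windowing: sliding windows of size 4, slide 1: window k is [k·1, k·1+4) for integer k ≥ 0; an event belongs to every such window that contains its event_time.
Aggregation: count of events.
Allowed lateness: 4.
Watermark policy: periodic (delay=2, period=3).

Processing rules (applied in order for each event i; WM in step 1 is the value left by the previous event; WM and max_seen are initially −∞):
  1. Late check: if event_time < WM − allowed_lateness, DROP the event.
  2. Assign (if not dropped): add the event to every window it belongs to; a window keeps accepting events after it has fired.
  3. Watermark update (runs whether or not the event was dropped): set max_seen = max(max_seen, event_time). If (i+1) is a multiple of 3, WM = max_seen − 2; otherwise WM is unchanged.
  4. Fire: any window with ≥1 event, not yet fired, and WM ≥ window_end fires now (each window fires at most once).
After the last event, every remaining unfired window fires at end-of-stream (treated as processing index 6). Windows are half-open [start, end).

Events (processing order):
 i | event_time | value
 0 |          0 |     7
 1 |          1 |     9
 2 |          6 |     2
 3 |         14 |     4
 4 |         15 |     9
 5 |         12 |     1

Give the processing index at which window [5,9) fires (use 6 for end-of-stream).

5

i=0 t=0 v=7: → [0,4); WM=−∞
i=1 t=1 v=9: → [1,5),[0,4); WM=−∞
i=2 t=6 v=2: → [6,10),[5,9),[4,8),[3,7); WM=4; [0,4) fires=2
i=3 t=14 v=4: → [14,18),[13,17),[12,16),[11,15); WM=4
i=4 t=15 v=9: → [15,19),[14,18),[13,17),[12,16); WM=4
i=5 t=12 v=1: → [12,16),[11,15),[10,14),[9,13); WM=13; [1,5) fires=1 [3,7) fires=1 [4,8) fires=1 [5,9) fires=1 [6,10) fires=1 [9,13) fires=1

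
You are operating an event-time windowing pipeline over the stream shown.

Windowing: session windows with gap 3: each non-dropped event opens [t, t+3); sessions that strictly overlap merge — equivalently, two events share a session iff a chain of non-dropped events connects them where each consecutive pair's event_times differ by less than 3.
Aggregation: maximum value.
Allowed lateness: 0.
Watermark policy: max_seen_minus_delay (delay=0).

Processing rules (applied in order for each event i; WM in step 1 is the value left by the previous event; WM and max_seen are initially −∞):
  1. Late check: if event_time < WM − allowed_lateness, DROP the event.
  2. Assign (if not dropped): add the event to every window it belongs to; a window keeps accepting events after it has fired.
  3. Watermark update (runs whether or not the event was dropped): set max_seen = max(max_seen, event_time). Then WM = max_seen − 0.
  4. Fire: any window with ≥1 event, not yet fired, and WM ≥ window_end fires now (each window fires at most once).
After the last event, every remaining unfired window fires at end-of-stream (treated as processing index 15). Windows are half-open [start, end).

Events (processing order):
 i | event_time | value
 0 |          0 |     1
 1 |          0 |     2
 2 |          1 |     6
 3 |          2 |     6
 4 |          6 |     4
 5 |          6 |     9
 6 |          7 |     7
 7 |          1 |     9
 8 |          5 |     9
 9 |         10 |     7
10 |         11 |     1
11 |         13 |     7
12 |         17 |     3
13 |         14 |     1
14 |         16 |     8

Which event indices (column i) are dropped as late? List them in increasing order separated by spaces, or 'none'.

7 8 13 14

i=0 t=0 v=1: → [0,3); WM=0
i=1 t=0 v=2: → [0,3); WM=0
i=2 t=1 v=6: → [0,4); WM=1
i=3 t=2 v=6: → [0,5); WM=2
i=4 t=6 v=4: → [6,9); WM=6
i=5 t=6 v=9: → [6,9); WM=6
i=6 t=7 v=7: → [6,10); WM=7
i=7 t=1 v=9: DROP (t<7-0); WM=7
i=8 t=5 v=9: DROP (t<7-0); WM=7
i=9 t=10 v=7: → [10,13); WM=10
i=10 t=11 v=1: → [10,14); WM=11
i=11 t=13 v=7: → [10,16); WM=13
i=12 t=17 v=3: → [17,20); WM=17
i=13 t=14 v=1: DROP (t<17-0); WM=17
i=14 t=16 v=8: DROP (t<17-0); WM=17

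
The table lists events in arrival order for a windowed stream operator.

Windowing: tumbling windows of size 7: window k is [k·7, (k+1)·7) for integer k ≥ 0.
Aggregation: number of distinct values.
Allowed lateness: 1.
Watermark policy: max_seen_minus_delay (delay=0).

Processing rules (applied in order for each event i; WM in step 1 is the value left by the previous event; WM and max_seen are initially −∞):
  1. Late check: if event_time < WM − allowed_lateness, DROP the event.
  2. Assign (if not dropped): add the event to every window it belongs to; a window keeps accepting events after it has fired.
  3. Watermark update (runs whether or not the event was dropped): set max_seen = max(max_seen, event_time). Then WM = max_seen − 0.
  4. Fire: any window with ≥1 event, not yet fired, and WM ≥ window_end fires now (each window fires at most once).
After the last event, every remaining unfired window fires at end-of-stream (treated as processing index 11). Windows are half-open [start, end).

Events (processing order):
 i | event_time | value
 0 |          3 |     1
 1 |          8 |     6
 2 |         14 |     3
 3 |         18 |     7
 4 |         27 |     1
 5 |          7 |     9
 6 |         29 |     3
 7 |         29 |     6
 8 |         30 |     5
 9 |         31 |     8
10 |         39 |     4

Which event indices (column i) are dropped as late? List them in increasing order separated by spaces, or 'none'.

i=0 t=3 v=1: → [0,7); WM=3
i=1 t=8 v=6: → [7,14); WM=8; [0,7) fires=1
i=2 t=14 v=3: → [14,21); WM=14; [7,14) fires=1
i=3 t=18 v=7: → [14,21); WM=18
i=4 t=27 v=1: → [21,28); WM=27; [14,21) fires=2
i=5 t=7 v=9: DROP (t<27-1); WM=27
i=6 t=29 v=3: → [28,35); WM=29; [21,28) fires=1
i=7 t=29 v=6: → [28,35); WM=29
i=8 t=30 v=5: → [28,35); WM=30
i=9 t=31 v=8: → [28,35); WM=31
i=10 t=39 v=4: → [35,42); WM=39; [28,35) fires=4

5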